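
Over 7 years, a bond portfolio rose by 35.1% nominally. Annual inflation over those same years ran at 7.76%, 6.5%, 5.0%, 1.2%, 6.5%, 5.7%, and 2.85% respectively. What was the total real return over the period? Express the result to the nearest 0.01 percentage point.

-4.31%

Cumulative inflation factor: 1.0776 × 1.065 × 1.050 × 1.012 × 1.065 × 1.057 × 1.0285 ≈ 1.41191.
Nominal growth factor: 1.35100. Real growth factor = 1.35100 / 1.41191 ≈ 0.95686.
Total real return ≈ -4.3138%.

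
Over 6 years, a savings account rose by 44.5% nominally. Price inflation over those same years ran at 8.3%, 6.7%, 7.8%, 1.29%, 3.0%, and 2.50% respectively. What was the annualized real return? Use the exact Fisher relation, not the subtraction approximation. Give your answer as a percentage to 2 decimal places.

1.37%

Cumulative inflation factor: 1.083 × 1.067 × 1.078 × 1.0129 × 1.030 × 1.0250 ≈ 1.33211.
Nominal growth factor: 1.44500. Real growth factor = 1.44500 / 1.33211 ≈ 1.08475.
Annualized: 1.08475^(1/6) − 1 ≈ 0.01365.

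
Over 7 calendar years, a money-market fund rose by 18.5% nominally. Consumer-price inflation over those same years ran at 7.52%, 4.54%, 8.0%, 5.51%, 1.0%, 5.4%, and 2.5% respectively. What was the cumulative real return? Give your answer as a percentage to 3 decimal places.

Cumulative inflation factor: 1.0752 × 1.0454 × 1.080 × 1.0551 × 1.010 × 1.054 × 1.025 ≈ 1.39757.
Nominal growth factor: 1.18500. Real growth factor = 1.18500 / 1.39757 ≈ 0.84790.
Total real return ≈ -15.2102%.

-15.210%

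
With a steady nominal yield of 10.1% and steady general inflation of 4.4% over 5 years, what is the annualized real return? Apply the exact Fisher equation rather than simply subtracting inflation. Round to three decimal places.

With constant rates the annual real return is the same each year: (1+10.1%)/(1+4.4%) − 1 = 0.05460.

5.460%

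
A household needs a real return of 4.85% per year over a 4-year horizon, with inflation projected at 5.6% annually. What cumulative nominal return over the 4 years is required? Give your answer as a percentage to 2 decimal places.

Required annual nominal rate: (1+4.85%)(1+5.6%) − 1 = 10.7216%.
Cumulative over 4 years: (1 + 0.107216)^4 − 1 ≈ 0.50290.

50.29%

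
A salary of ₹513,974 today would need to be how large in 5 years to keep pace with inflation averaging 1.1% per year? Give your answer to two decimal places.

₹542,871.36

Cumulative price-level factor: (1+1.1%)^5 ≈ 1.0562233834.
The nominal amount required is ₹513,974 scaled up by that factor.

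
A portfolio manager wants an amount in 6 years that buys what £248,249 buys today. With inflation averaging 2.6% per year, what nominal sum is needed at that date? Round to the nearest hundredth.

£289,582.07

Cumulative price-level factor: (1+2.6%)^6 ≈ 1.1664984462.
The nominal amount required is £248,249 scaled up by that factor.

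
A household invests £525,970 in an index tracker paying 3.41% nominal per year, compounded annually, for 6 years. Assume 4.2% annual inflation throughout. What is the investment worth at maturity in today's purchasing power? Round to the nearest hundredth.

Nominal value at maturity: £525,970 × (1 + 3.41%)^6 ≈ £643,185.44.
Price-level factor over 6 years: (1 + 4.2%)^6 ≈ 1.2799892251.
The maturity value deflated by that factor is the answer in today's purchasing power.

£502,492.85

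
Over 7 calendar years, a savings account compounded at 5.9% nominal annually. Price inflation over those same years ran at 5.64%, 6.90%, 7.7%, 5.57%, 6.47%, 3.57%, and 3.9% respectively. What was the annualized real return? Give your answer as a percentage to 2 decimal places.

0.22%

Cumulative inflation factor: 1.0564 × 1.0690 × 1.077 × 1.0557 × 1.0647 × 1.0357 × 1.039 ≈ 1.47109.
Nominal growth factor: 1.49373. Real growth factor = 1.49373 / 1.47109 ≈ 1.01539.
Annualized: 1.01539^(1/7) − 1 ≈ 0.00218.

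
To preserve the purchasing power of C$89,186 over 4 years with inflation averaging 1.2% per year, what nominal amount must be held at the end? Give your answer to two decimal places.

Cumulative price-level factor: (1+1.2%)^4 ≈ 1.0488709327.
The nominal amount required is C$89,186 scaled up by that factor.

C$93,544.60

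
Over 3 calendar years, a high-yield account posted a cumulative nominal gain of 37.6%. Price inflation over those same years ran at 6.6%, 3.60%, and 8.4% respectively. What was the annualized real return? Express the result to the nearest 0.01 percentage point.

4.75%

Cumulative inflation factor: 1.066 × 1.0360 × 1.084 ≈ 1.19714.
Nominal growth factor: 1.37600. Real growth factor = 1.37600 / 1.19714 ≈ 1.14940.
Annualized: 1.14940^(1/3) − 1 ≈ 0.04751.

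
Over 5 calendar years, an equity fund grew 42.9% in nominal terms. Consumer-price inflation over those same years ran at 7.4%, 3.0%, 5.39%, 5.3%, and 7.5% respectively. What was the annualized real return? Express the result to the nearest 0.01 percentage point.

1.60%

Cumulative inflation factor: 1.074 × 1.030 × 1.0539 × 1.053 × 1.075 ≈ 1.31971.
Nominal growth factor: 1.42900. Real growth factor = 1.42900 / 1.31971 ≈ 1.08282.
Annualized: 1.08282^(1/5) − 1 ≈ 0.01604.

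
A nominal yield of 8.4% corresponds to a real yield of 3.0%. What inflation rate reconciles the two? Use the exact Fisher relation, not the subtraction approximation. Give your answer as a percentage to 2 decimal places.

From (1+r_nom) = (1+r_real)(1+π), we get 1+π = (1 + 8.4%)/(1 + 3.0%) = 1.084/1.030 ≈ 1.05243.
So π ≈ 5.2427%.

5.24%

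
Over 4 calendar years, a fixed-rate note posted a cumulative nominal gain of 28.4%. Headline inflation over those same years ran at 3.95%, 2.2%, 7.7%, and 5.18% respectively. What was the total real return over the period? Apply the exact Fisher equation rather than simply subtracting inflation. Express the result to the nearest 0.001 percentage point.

Cumulative inflation factor: 1.0395 × 1.022 × 1.077 × 1.0518 ≈ 1.20344.
Nominal growth factor: 1.28400. Real growth factor = 1.28400 / 1.20344 ≈ 1.06694.
Total real return ≈ 6.6942%.

6.694%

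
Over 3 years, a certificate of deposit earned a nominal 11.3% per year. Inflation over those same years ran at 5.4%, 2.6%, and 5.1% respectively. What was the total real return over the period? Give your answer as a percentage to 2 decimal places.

21.31%

Cumulative inflation factor: 1.054 × 1.026 × 1.051 ≈ 1.13656.
Nominal growth factor: 1.37875. Real growth factor = 1.37875 / 1.13656 ≈ 1.21309.
Total real return ≈ 21.3095%.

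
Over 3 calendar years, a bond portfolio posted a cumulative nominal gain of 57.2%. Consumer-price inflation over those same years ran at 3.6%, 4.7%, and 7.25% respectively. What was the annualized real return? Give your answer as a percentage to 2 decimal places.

10.56%

Cumulative inflation factor: 1.036 × 1.047 × 1.0725 ≈ 1.16333.
Nominal growth factor: 1.57200. Real growth factor = 1.57200 / 1.16333 ≈ 1.35129.
Annualized: 1.35129^(1/3) − 1 ≈ 0.10556.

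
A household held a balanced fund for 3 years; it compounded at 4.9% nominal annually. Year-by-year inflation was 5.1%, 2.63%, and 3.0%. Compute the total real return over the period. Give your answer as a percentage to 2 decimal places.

3.90%

Cumulative inflation factor: 1.051 × 1.0263 × 1.030 ≈ 1.11100.
Nominal growth factor: 1.15432. Real growth factor = 1.15432 / 1.11100 ≈ 1.03899.
Total real return ≈ 3.8992%.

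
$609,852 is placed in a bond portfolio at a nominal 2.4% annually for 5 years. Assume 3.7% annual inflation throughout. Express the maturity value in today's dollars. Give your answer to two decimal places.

$572,572.46

Nominal value at maturity: $609,852 × (1 + 2.4%)^5 ≈ $686,632.31.
Price-level factor over 5 years: (1 + 3.7%)^5 ≈ 1.1992059701.
The maturity value deflated by that factor is the answer in today's purchasing power.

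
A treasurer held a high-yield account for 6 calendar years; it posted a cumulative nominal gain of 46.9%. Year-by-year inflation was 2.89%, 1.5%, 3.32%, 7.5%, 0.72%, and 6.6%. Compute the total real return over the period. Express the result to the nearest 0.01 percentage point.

17.96%

Cumulative inflation factor: 1.0289 × 1.015 × 1.0332 × 1.075 × 1.0072 × 1.066 ≈ 1.24539.
Nominal growth factor: 1.46900. Real growth factor = 1.46900 / 1.24539 ≈ 1.17955.
Total real return ≈ 17.9551%.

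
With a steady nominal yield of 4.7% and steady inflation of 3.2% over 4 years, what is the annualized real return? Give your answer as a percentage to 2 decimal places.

With constant rates the annual real return is the same each year: (1+4.7%)/(1+3.2%) − 1 = 0.01453.

1.45%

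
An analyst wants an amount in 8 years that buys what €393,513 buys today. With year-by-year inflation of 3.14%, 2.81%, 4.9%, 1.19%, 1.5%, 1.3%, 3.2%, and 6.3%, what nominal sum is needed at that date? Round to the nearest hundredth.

€499,600.78

Cumulative price-level factor: 1.0314 × 1.0281 × 1.049 × 1.0119 × 1.015 × 1.013 × 1.032 × 1.063 ≈ 1.2695915398.
Multiplying €393,513 by the price-level factor gives the future nominal sum.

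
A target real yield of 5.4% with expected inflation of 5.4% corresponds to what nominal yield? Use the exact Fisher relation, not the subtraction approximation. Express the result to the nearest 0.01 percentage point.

By the Fisher equation, 1 + r_nom = (1 + 5.4%)(1 + 5.4%) = 1.054 × 1.054 = 1.110916.
So r_nom = 11.0916%.

11.09%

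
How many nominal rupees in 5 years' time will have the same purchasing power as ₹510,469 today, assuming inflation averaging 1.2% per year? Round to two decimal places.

₹541,841.09

Cumulative price-level factor: (1+1.2%)^5 ≈ 1.0614573839.
Multiplying ₹510,469 by the price-level factor gives the future nominal sum.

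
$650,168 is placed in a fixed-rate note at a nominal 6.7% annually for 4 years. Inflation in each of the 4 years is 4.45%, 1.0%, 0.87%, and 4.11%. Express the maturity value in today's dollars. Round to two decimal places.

$760,674.72

Nominal value at maturity: $650,168 × (1 + 6.7%)^4 ≈ $842,719.94.
Price-level factor over 4 years: 1.0445 × 1.010 × 1.0087 × 1.0411 ≈ 1.1078584777.
Dividing the nominal maturity value by the price-level factor gives the value in today's money.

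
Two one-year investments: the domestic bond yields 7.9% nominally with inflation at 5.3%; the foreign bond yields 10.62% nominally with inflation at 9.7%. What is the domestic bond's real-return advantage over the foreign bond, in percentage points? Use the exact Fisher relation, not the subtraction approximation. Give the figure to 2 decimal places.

The domestic bond real return: 1.079/1.053 − 1 = 2.469%.
The foreign bond real return: 1.1062/1.097 − 1 = 0.839%.
Difference: 2.469 − 0.839 = 1.630 pp.

1.63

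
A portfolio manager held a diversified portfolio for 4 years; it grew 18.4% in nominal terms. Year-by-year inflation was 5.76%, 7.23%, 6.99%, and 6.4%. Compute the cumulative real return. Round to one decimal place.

Cumulative inflation factor: 1.0576 × 1.0723 × 1.0699 × 1.064 ≈ 1.29099.
Nominal growth factor: 1.18400. Real growth factor = 1.18400 / 1.29099 ≈ 0.91713.
Total real return ≈ -8.2874%.

-8.3%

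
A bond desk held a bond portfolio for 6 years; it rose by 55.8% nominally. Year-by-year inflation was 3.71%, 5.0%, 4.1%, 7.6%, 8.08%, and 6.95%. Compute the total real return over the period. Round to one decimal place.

Cumulative inflation factor: 1.0371 × 1.050 × 1.041 × 1.076 × 1.0808 × 1.0695 ≈ 1.40993.
Nominal growth factor: 1.55800. Real growth factor = 1.55800 / 1.40993 ≈ 1.10502.
Total real return ≈ 10.5016%.

10.5%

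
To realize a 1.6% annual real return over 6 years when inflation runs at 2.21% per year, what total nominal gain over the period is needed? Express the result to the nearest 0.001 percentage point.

Required annual nominal rate: (1+1.6%)(1+2.21%) − 1 = 3.84536%.
Cumulative over 6 years: (1 + 0.0384536)^6 − 1 ≈ 0.25407.

25.407%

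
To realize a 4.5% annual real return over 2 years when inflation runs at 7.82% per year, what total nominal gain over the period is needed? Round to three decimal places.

Required annual nominal rate: (1+4.5%)(1+7.82%) − 1 = 12.6719%.
Cumulative over 2 years: (1 + 0.126719)^2 − 1 ≈ 0.26950.

26.950%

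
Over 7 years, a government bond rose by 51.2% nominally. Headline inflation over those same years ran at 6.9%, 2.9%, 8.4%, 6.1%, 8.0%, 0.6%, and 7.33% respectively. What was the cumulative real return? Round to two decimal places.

Cumulative inflation factor: 1.069 × 1.029 × 1.084 × 1.061 × 1.080 × 1.006 × 1.0733 ≈ 1.47530.
Nominal growth factor: 1.51200. Real growth factor = 1.51200 / 1.47530 ≈ 1.02488.
Total real return ≈ 2.4876%.

2.49%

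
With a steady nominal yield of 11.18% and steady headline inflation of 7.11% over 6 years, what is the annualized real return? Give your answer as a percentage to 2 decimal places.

With constant rates the annual real return is the same each year: (1+11.18%)/(1+7.11%) − 1 = 0.03800.

3.80%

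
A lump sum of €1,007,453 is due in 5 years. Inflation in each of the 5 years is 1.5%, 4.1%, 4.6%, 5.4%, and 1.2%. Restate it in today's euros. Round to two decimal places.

€854,584.90

Price-level factor over 5 years: 1.015 × 1.041 × 1.046 × 1.054 × 1.012 ≈ 1.1788799452.
Purchasing power today: €1,007,453 divided by that factor.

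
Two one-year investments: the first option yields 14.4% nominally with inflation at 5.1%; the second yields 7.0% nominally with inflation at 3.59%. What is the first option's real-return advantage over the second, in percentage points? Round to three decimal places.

5.557

The first option real return: 1.144/1.051 − 1 = 8.8487%.
The second real return: 1.070/1.0359 − 1 = 3.2918%.
Difference: 8.8487 − 3.2918 = 5.5569 pp.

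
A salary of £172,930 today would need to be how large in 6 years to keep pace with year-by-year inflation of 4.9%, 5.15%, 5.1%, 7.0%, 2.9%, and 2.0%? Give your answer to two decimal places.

Cumulative price-level factor: 1.049 × 1.0515 × 1.051 × 1.070 × 1.029 × 1.020 ≈ 1.3019275149.
The nominal amount required is £172,930 scaled up by that factor.

£225,142.33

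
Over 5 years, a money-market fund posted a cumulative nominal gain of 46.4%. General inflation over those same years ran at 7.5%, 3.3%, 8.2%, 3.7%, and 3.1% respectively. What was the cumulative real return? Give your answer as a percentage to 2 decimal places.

Cumulative inflation factor: 1.075 × 1.033 × 1.082 × 1.037 × 1.031 ≈ 1.28462.
Nominal growth factor: 1.46400. Real growth factor = 1.46400 / 1.28462 ≈ 1.13964.
Total real return ≈ 13.9640%.

13.96%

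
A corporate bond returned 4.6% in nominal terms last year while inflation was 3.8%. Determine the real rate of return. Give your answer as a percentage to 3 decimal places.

0.771%

Real return via the Fisher equation: (1 + 4.6%)/(1 + 3.8%) − 1 = 1.046/1.038 − 1 ≈ 0.00771.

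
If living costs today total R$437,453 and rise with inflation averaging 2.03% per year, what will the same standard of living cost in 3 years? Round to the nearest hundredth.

R$464,638.36

Cumulative price-level factor: (1+2.03%)^3 ≈ 1.0621446354.
Multiplying R$437,453 by the price-level factor gives the future nominal sum.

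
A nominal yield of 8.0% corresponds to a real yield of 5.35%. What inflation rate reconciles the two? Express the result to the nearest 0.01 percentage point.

From (1+r_nom) = (1+r_real)(1+π), we get 1+π = (1 + 8.0%)/(1 + 5.35%) = 1.080/1.0535 ≈ 1.02515.
So π ≈ 2.5154%.

2.52%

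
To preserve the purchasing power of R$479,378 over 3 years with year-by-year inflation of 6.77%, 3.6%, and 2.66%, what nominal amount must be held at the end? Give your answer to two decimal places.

Cumulative price-level factor: 1.0677 × 1.036 × 1.0266 ≈ 1.1355604495.
The nominal amount required is R$479,378 scaled up by that factor.

R$544,362.70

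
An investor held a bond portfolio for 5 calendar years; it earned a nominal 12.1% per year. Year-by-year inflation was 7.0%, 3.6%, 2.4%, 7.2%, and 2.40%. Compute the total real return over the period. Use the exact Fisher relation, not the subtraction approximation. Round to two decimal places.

Cumulative inflation factor: 1.070 × 1.036 × 1.024 × 1.072 × 1.0240 ≈ 1.24606.
Nominal growth factor: 1.77022. Real growth factor = 1.77022 / 1.24606 ≈ 1.42066.
Total real return ≈ 42.0659%.

42.07%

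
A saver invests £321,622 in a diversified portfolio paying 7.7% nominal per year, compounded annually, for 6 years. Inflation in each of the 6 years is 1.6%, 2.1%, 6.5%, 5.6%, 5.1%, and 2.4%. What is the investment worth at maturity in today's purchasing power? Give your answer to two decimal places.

Nominal value at maturity: £321,622 × (1 + 7.7%)^6 ≈ £501,926.32.
Price-level factor over 6 years: 1.016 × 1.021 × 1.065 × 1.056 × 1.051 × 1.024 ≈ 1.2555547305.
Dividing the nominal maturity value by the price-level factor gives the value in today's money.

£399,764.59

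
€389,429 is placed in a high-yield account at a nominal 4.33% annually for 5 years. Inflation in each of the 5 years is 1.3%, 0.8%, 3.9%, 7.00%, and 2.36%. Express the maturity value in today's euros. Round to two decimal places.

€414,261.67

Nominal value at maturity: €389,429 × (1 + 4.33%)^5 ≈ €481,364.80.
Price-level factor over 5 years: 1.013 × 1.008 × 1.039 × 1.0700 × 1.0236 ≈ 1.1619824799.
The maturity value deflated by that factor is the answer in today's purchasing power.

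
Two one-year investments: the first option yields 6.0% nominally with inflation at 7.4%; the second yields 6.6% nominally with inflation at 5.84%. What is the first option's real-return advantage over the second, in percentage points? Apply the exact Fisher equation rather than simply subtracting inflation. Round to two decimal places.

-2.02

The first option real return: 1.060/1.074 − 1 = -1.304%.
The second real return: 1.066/1.0584 − 1 = 0.718%.
Difference: -1.304 − 0.718 = -2.022 pp.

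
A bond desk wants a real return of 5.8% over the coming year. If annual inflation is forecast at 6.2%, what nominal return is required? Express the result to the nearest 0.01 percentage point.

By the Fisher equation, 1 + r_nom = (1 + 5.8%)(1 + 6.2%) = 1.058 × 1.062 = 1.123596.
So r_nom = 12.3596%.

12.36%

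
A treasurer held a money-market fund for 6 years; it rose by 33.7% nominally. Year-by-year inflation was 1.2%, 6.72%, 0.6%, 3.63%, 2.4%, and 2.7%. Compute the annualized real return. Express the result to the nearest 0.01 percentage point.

2.05%

Cumulative inflation factor: 1.012 × 1.0672 × 1.006 × 1.0363 × 1.024 × 1.027 ≈ 1.18408.
Nominal growth factor: 1.33700. Real growth factor = 1.33700 / 1.18408 ≈ 1.12915.
Annualized: 1.12915^(1/6) − 1 ≈ 0.02045.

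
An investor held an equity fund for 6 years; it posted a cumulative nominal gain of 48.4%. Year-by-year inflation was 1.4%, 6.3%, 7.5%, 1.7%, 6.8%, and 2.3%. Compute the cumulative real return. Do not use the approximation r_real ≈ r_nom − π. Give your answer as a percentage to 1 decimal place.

15.3%

Cumulative inflation factor: 1.014 × 1.063 × 1.075 × 1.017 × 1.068 × 1.023 ≈ 1.28750.
Nominal growth factor: 1.48400. Real growth factor = 1.48400 / 1.28750 ≈ 1.15262.
Total real return ≈ 15.2621%.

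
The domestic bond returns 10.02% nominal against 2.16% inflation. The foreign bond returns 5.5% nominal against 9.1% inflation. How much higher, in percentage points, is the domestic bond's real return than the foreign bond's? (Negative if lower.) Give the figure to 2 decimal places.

10.99

The domestic bond real return: 1.1002/1.0216 − 1 = 7.694%.
The foreign bond real return: 1.055/1.091 − 1 = -3.300%.
Difference: 7.694 − (-3.300) = 10.994 pp.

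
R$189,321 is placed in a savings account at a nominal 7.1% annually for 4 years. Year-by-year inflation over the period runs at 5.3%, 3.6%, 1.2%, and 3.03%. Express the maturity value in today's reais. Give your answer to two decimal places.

R$218,990.03

Nominal value at maturity: R$189,321 × (1 + 7.1%)^4 ≈ R$249,090.22.
Price-level factor over 4 years: 1.053 × 1.036 × 1.012 × 1.0303 ≈ 1.1374500625.
The maturity value deflated by that factor is the answer in today's purchasing power.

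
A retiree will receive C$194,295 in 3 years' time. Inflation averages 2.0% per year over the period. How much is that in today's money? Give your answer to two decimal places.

C$183,088.52

Price-level factor over 3 years: (1 + 2.0%)^3 = 1.061208.
Purchasing power today: C$194,295 divided by that factor.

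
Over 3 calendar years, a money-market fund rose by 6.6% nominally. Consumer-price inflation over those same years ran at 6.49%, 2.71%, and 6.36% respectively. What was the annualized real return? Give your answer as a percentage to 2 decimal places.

-2.87%

Cumulative inflation factor: 1.0649 × 1.0271 × 1.0636 ≈ 1.16332.
Nominal growth factor: 1.06600. Real growth factor = 1.06600 / 1.16332 ≈ 0.91634.
Annualized: 0.91634^(1/3) − 1 ≈ -0.02870.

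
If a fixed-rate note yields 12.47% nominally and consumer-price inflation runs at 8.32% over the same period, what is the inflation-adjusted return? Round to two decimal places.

3.83%

Real return via the Fisher equation: (1 + 12.47%)/(1 + 8.32%) − 1 = 1.1247/1.0832 − 1 ≈ 0.03831.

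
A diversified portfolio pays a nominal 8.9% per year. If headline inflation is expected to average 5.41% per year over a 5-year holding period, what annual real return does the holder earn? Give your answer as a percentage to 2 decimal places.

With constant rates the annual real return is the same each year: (1+8.9%)/(1+5.41%) − 1 = 0.03311.

3.31%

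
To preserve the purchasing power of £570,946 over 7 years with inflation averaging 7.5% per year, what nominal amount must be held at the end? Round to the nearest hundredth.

Cumulative price-level factor: (1+7.5%)^7 ≈ 1.6590491401.
Multiplying £570,946 by the price-level factor gives the future nominal sum.

£947,227.47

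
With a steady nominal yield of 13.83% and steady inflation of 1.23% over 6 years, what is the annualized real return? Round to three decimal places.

With constant rates the annual real return is the same each year: (1+13.83%)/(1+1.23%) − 1 = 0.12447.

12.447%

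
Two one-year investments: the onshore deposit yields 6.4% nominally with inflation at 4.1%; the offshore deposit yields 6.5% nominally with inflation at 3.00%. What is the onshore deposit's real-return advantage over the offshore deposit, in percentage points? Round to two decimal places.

-1.19

The onshore deposit real return: 1.064/1.041 − 1 = 2.209%.
The offshore deposit real return: 1.065/1.0300 − 1 = 3.398%.
Difference: 2.209 − 3.398 = -1.189 pp.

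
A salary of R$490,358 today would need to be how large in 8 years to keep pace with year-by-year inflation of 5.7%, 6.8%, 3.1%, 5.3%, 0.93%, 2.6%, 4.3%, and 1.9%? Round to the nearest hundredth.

R$661,412.91

Cumulative price-level factor: 1.057 × 1.068 × 1.031 × 1.053 × 1.0093 × 1.026 × 1.043 × 1.019 ≈ 1.3488367899.
Multiplying R$490,358 by the price-level factor gives the future nominal sum.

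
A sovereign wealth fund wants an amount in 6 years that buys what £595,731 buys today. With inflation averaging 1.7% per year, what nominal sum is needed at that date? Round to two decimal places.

Cumulative price-level factor: (1+1.7%)^6 ≈ 1.1064345214.
The nominal amount required is £595,731 scaled up by that factor.

£659,137.34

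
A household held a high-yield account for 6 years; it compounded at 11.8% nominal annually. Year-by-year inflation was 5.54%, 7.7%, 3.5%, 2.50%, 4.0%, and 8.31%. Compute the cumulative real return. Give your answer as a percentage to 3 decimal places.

43.765%

Cumulative inflation factor: 1.0554 × 1.077 × 1.035 × 1.0250 × 1.040 × 1.0831 ≈ 1.35831.
Nominal growth factor: 1.95277. Real growth factor = 1.95277 / 1.35831 ≈ 1.43765.
Total real return ≈ 43.7646%.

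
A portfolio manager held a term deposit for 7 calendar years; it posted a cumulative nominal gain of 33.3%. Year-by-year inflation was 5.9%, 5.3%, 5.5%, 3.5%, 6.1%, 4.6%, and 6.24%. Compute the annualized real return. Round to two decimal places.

-1.05%

Cumulative inflation factor: 1.059 × 1.053 × 1.055 × 1.035 × 1.061 × 1.046 × 1.0624 ≈ 1.43566.
Nominal growth factor: 1.33300. Real growth factor = 1.33300 / 1.43566 ≈ 0.92849.
Annualized: 0.92849^(1/7) − 1 ≈ -0.01054.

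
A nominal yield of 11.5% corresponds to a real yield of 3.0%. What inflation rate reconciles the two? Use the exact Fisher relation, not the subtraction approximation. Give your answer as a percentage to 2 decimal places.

From (1+r_nom) = (1+r_real)(1+π), we get 1+π = (1 + 11.5%)/(1 + 3.0%) = 1.115/1.030 ≈ 1.08252.
So π ≈ 8.2524%.

8.25%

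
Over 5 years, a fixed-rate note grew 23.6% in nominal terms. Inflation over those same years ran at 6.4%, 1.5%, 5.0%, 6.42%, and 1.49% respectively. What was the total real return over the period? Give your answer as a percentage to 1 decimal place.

0.9%

Cumulative inflation factor: 1.064 × 1.015 × 1.050 × 1.0642 × 1.0149 ≈ 1.22474.
Nominal growth factor: 1.23600. Real growth factor = 1.23600 / 1.22474 ≈ 1.00919.
Total real return ≈ 0.9195%.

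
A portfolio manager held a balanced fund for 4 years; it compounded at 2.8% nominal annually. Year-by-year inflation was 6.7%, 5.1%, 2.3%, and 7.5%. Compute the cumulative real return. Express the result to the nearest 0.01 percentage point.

Cumulative inflation factor: 1.067 × 1.051 × 1.023 × 1.075 ≈ 1.23325.
Nominal growth factor: 1.11679. Real growth factor = 1.11679 / 1.23325 ≈ 0.90557.
Total real return ≈ -9.4432%.

-9.44%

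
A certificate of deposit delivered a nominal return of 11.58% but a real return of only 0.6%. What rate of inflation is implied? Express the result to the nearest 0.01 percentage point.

From (1+r_nom) = (1+r_real)(1+π), we get 1+π = (1 + 11.58%)/(1 + 0.6%) = 1.1158/1.006 ≈ 1.10915.
So π ≈ 10.9145%.

10.91%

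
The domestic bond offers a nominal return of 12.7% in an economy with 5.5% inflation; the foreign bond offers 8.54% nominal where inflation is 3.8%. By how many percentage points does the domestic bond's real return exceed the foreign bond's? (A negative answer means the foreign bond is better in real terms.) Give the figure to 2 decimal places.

2.26

The domestic bond real return: 1.127/1.055 − 1 = 6.825%.
The foreign bond real return: 1.0854/1.038 − 1 = 4.566%.
Difference: 6.825 − 4.566 = 2.259 pp.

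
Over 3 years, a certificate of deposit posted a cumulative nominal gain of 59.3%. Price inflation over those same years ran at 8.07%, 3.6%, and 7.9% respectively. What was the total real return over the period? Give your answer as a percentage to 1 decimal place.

Cumulative inflation factor: 1.0807 × 1.036 × 1.079 ≈ 1.20805.
Nominal growth factor: 1.59300. Real growth factor = 1.59300 / 1.20805 ≈ 1.31865.
Total real return ≈ 31.8650%.

31.9%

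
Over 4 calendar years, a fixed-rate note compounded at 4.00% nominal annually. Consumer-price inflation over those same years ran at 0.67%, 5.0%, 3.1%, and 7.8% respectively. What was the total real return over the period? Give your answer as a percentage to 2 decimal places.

-0.42%

Cumulative inflation factor: 1.0067 × 1.050 × 1.031 × 1.078 ≈ 1.17481.
Nominal growth factor: 1.16986. Real growth factor = 1.16986 / 1.17481 ≈ 0.99579.
Total real return ≈ -0.4213%.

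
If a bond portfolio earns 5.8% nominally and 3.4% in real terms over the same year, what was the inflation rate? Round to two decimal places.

2.32%

From (1+r_nom) = (1+r_real)(1+π), we get 1+π = (1 + 5.8%)/(1 + 3.4%) = 1.058/1.034 ≈ 1.02321.
So π ≈ 2.3211%.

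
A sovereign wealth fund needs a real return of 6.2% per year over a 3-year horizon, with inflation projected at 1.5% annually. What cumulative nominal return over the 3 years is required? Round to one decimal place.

Required annual nominal rate: (1+6.2%)(1+1.5%) − 1 = 7.793%.
Cumulative over 3 years: (1 + 0.07793)^3 − 1 ≈ 0.25248.

25.2%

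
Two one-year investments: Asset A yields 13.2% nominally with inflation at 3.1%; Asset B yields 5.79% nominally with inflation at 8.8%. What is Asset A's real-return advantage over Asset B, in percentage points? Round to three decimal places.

Asset A real return: 1.132/1.031 − 1 = 9.7963%.
Asset B real return: 1.0579/1.088 − 1 = -2.7665%.
Difference: 9.7963 − (-2.7665) = 12.5628 pp.

12.563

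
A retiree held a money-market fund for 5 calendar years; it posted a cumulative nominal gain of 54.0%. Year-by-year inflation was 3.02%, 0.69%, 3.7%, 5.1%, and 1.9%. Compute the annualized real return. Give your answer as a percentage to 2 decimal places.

5.98%

Cumulative inflation factor: 1.0302 × 1.0069 × 1.037 × 1.051 × 1.019 ≈ 1.15203.
Nominal growth factor: 1.54000. Real growth factor = 1.54000 / 1.15203 ≈ 1.33677.
Annualized: 1.33677^(1/5) − 1 ≈ 0.05977.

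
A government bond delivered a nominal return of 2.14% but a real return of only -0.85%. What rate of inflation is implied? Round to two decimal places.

From (1+r_nom) = (1+r_real)(1+π), we get 1+π = (1 + 2.14%)/(1 − 0.85%) = 1.0214/0.9915 ≈ 1.03016.
So π ≈ 3.0156%.

3.02%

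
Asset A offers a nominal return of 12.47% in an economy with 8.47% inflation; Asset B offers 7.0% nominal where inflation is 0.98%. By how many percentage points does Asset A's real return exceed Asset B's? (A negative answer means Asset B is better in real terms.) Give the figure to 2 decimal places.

-2.27

Asset A real return: 1.1247/1.0847 − 1 = 3.688%.
Asset B real return: 1.070/1.0098 − 1 = 5.962%.
Difference: 3.688 − 5.962 = -2.274 pp.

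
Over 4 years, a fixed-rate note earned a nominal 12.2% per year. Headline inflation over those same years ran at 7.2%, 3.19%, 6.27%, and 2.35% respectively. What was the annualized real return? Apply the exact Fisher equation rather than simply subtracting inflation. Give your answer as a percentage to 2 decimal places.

7.13%

Cumulative inflation factor: 1.072 × 1.0319 × 1.0627 × 1.0235 ≈ 1.20318.
Nominal growth factor: 1.58479. Real growth factor = 1.58479 / 1.20318 ≈ 1.31717.
Annualized: 1.31717^(1/4) − 1 ≈ 0.07130.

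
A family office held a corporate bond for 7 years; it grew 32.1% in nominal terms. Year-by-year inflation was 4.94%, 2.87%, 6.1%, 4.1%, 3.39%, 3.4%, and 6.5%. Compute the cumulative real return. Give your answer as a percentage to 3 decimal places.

Cumulative inflation factor: 1.0494 × 1.0287 × 1.061 × 1.041 × 1.0339 × 1.034 × 1.065 ≈ 1.35751.
Nominal growth factor: 1.32100. Real growth factor = 1.32100 / 1.35751 ≈ 0.97310.
Total real return ≈ -2.6898%.

-2.690%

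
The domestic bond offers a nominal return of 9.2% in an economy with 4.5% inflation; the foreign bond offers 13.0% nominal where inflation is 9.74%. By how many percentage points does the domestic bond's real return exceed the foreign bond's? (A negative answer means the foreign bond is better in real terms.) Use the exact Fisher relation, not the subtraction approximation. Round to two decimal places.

1.53

The domestic bond real return: 1.092/1.045 − 1 = 4.498%.
The foreign bond real return: 1.130/1.0974 − 1 = 2.971%.
Difference: 4.498 − 2.971 = 1.527 pp.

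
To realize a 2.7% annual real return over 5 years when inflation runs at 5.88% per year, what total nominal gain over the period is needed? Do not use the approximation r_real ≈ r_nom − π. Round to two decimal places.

Required annual nominal rate: (1+2.7%)(1+5.88%) − 1 = 8.73876%.
Cumulative over 5 years: (1 + 0.0873876)^5 − 1 ≈ 0.52027.

52.03%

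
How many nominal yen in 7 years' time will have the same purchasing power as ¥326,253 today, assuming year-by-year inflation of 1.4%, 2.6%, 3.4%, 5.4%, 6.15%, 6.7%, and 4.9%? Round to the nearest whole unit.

¥439,502

Cumulative price-level factor: 1.014 × 1.026 × 1.034 × 1.054 × 1.0615 × 1.067 × 1.049 ≈ 1.3471202717.
The nominal amount required is ¥326,253 scaled up by that factor.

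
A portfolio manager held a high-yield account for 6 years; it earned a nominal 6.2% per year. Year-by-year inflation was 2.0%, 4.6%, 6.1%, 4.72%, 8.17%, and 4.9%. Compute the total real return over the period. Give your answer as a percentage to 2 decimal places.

6.66%

Cumulative inflation factor: 1.020 × 1.046 × 1.061 × 1.0472 × 1.0817 × 1.049 ≈ 1.34511.
Nominal growth factor: 1.43465. Real growth factor = 1.43465 / 1.34511 ≈ 1.06657.
Total real return ≈ 6.6566%.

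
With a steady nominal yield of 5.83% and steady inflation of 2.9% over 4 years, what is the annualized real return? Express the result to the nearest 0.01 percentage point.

2.85%

With constant rates the annual real return is the same each year: (1+5.83%)/(1+2.9%) − 1 = 0.02847.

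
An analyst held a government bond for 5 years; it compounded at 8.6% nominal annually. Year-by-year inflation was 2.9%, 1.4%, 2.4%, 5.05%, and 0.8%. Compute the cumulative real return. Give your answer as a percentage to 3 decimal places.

33.518%

Cumulative inflation factor: 1.029 × 1.014 × 1.024 × 1.0505 × 1.008 ≈ 1.13138.
Nominal growth factor: 1.51060. Real growth factor = 1.51060 / 1.13138 ≈ 1.33518.
Total real return ≈ 33.5178%.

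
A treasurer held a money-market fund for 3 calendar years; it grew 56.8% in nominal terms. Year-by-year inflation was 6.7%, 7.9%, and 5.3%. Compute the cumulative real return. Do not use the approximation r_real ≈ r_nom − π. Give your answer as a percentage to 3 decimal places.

Cumulative inflation factor: 1.067 × 1.079 × 1.053 ≈ 1.21231.
Nominal growth factor: 1.56800. Real growth factor = 1.56800 / 1.21231 ≈ 1.29340.
Total real return ≈ 29.3397%.

29.340%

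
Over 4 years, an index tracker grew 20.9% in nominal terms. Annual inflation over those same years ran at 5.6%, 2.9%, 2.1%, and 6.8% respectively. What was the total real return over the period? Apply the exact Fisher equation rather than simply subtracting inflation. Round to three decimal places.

Cumulative inflation factor: 1.056 × 1.029 × 1.021 × 1.068 ≈ 1.18489.
Nominal growth factor: 1.20900. Real growth factor = 1.20900 / 1.18489 ≈ 1.02035.
Total real return ≈ 2.0352%.

2.035%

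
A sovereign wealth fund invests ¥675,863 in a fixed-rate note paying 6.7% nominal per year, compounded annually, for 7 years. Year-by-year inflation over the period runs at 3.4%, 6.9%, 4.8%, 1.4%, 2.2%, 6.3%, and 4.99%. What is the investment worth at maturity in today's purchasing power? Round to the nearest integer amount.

Nominal value at maturity: ¥675,863 × (1 + 6.7%)^7 ≈ ¥1,064,167.
Price-level factor over 7 years: 1.034 × 1.069 × 1.048 × 1.014 × 1.022 × 1.063 × 1.0499 ≈ 1.3397679293.
The maturity value deflated by that factor is the answer in today's purchasing power.

¥794,292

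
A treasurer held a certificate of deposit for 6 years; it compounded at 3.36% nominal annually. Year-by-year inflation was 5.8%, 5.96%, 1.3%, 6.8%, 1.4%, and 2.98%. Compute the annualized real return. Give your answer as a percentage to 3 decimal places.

Cumulative inflation factor: 1.058 × 1.0596 × 1.013 × 1.068 × 1.014 × 1.0298 ≈ 1.26648.
Nominal growth factor: 1.21931. Real growth factor = 1.21931 / 1.26648 ≈ 0.96276.
Annualized: 0.96276^(1/6) − 1 ≈ -0.00631.

-0.631%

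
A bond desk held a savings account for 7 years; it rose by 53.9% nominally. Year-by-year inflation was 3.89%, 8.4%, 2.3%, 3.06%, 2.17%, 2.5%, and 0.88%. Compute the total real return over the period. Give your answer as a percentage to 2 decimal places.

22.69%

Cumulative inflation factor: 1.0389 × 1.084 × 1.023 × 1.0306 × 1.0217 × 1.025 × 1.0088 ≈ 1.25436.
Nominal growth factor: 1.53900. Real growth factor = 1.53900 / 1.25436 ≈ 1.22692.
Total real return ≈ 22.6924%.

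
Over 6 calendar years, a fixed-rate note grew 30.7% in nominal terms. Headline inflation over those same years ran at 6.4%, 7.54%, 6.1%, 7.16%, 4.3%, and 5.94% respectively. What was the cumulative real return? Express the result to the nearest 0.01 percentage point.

Cumulative inflation factor: 1.064 × 1.0754 × 1.061 × 1.0716 × 1.043 × 1.0594 ≈ 1.43749.
Nominal growth factor: 1.30700. Real growth factor = 1.30700 / 1.43749 ≈ 0.90923.
Total real return ≈ -9.0775%.

-9.08%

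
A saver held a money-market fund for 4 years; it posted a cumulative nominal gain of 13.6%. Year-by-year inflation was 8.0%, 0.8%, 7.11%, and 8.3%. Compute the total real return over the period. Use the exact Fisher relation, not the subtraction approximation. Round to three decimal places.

Cumulative inflation factor: 1.080 × 1.008 × 1.0711 × 1.083 ≈ 1.26282.
Nominal growth factor: 1.13600. Real growth factor = 1.13600 / 1.26282 ≈ 0.89957.
Total real return ≈ -10.0429%.

-10.043%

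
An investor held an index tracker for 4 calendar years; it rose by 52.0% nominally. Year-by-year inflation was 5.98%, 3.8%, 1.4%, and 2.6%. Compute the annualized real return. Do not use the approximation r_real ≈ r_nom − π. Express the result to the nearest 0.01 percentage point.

7.35%

Cumulative inflation factor: 1.0598 × 1.038 × 1.014 × 1.026 ≈ 1.14448.
Nominal growth factor: 1.52000. Real growth factor = 1.52000 / 1.14448 ≈ 1.32812.
Annualized: 1.32812^(1/4) − 1 ≈ 0.07352.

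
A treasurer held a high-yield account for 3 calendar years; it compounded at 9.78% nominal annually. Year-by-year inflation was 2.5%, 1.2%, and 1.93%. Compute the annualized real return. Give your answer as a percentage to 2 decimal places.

7.76%

Cumulative inflation factor: 1.025 × 1.012 × 1.0193 ≈ 1.05732.
Nominal growth factor: 1.32303. Real growth factor = 1.32303 / 1.05732 ≈ 1.25131.
Annualized: 1.25131^(1/3) − 1 ≈ 0.07759.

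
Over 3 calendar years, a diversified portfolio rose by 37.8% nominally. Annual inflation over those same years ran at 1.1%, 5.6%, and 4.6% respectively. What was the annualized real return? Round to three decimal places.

Cumulative inflation factor: 1.011 × 1.056 × 1.046 ≈ 1.11673.
Nominal growth factor: 1.37800. Real growth factor = 1.37800 / 1.11673 ≈ 1.23396.
Annualized: 1.23396^(1/3) − 1 ≈ 0.07259.

7.259%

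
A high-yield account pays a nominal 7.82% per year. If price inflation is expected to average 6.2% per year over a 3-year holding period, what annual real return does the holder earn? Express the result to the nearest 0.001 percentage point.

1.525%

With constant rates the annual real return is the same each year: (1+7.82%)/(1+6.2%) − 1 = 0.01525.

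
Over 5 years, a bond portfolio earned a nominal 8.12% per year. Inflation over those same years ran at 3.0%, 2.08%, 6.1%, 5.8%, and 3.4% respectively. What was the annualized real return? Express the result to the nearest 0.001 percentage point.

Cumulative inflation factor: 1.030 × 1.0208 × 1.061 × 1.058 × 1.034 ≈ 1.22039.
Nominal growth factor: 1.47751. Real growth factor = 1.47751 / 1.22039 ≈ 1.21068.
Annualized: 1.21068^(1/5) − 1 ≈ 0.03898.

3.898%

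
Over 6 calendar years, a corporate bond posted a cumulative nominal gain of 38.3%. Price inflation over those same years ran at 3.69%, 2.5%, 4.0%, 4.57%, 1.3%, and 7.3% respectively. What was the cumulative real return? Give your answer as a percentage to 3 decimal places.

10.081%

Cumulative inflation factor: 1.0369 × 1.025 × 1.040 × 1.0457 × 1.013 × 1.073 ≈ 1.25635.
Nominal growth factor: 1.38300. Real growth factor = 1.38300 / 1.25635 ≈ 1.10081.
Total real return ≈ 10.0809%.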